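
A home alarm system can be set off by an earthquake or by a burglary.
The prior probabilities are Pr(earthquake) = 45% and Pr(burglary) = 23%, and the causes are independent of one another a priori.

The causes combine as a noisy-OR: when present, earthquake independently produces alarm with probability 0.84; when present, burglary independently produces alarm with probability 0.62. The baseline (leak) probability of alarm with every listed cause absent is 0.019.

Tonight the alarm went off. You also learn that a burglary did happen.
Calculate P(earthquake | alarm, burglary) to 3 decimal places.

Under noisy-OR, P(alarm | causes) = 1 − (1−0.019)·∏(1−qᵢ) over the active causes.
For the numerator, keep only earthquake=true terms: 0.940355×0.45 = 0.423160
The normalizing constant is 0.62722×0.55 + 0.940355×0.45 = 0.768131
P(earthquake | alarm, burglary) = 0.423160/0.768131 ≈ 0.551

P(earthquake | alarm, burglary) ≈ 0.551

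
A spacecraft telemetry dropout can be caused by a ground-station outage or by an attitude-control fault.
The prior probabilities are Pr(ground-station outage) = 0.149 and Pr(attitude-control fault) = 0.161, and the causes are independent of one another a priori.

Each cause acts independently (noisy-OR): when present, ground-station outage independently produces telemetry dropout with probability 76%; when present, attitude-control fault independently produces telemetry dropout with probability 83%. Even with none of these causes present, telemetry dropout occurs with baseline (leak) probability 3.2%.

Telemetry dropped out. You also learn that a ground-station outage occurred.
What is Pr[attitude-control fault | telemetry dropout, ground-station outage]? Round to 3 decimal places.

Under noisy-OR, P(telemetry dropout | causes) = 1 − (1−0.032)·∏(1−qᵢ) over the active causes.
By total probability over both values of attitude-control fault:
  P(telemetry dropout | ground-station outage) = 0.76768*0.839 + 0.960506*0.161
        = 0.644084 + 0.154641 = 0.798725
The terms with attitude-control fault present sum to 0.154641, so
  P(attitude-control fault | telemetry dropout, ground-station outage) = 0.154641 / 0.798725 ≈ 0.194

Pr[attitude-control fault | telemetry dropout, ground-station outage] ≈ 0.194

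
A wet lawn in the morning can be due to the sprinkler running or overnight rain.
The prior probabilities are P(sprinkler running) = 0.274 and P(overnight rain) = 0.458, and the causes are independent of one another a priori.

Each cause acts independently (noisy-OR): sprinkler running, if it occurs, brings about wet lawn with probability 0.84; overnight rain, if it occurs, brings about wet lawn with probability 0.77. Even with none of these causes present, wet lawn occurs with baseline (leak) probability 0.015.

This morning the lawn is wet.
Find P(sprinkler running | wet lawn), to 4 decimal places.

P(sprinkler running | wet lawn) ≈ 0.4833

Under noisy-OR, P(wet lawn | causes) = 1 − (1−0.015)·∏(1−qᵢ) over the active causes.
For the numerator, keep only sprinkler running=true terms: 0.125103 + 0.120943 = 0.246046
Denominator P(wet lawn): 0.015*0.726*0.542 + 0.77345*0.726*0.458 + 0.8424*0.274*0.542 + 0.963752*0.274*0.458 = 0.509126
P(sprinkler running | wet lawn) = 0.246046/0.509126 ≈ 0.4833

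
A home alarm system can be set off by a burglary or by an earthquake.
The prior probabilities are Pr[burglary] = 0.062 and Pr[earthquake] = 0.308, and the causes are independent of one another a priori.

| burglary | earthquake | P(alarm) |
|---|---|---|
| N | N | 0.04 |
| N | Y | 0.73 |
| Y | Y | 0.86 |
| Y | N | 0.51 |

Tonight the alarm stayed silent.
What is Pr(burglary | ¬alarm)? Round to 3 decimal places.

Sum P(¬alarm|·) weighted by the priors over the 4 (burglary, earthquake) configurations:
  P(¬alarm) = 0.96·0.938·0.692 + 0.27·0.938·0.308 + 0.49·0.062·0.692 + 0.14·0.062·0.308
        = 0.623132 + 0.078004 + 0.021023 + 0.002673 = 0.724832
Configurations with burglary contribute 0.023696, so
  P(burglary | ¬alarm) = 0.023696 / 0.724832 ≈ 0.033

Pr(burglary | ¬alarm) ≈ 0.033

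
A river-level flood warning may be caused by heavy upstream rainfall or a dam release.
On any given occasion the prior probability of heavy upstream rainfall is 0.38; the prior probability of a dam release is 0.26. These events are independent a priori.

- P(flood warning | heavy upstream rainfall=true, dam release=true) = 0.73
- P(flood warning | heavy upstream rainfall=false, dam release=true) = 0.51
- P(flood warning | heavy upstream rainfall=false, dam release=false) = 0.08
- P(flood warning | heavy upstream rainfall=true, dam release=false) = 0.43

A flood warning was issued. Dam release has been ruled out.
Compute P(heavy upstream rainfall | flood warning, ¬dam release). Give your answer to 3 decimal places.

P(heavy upstream rainfall | flood warning, ¬dam release) ≈ 0.767

Weight on heavy upstream rainfall=true, given the evidence: 0.43·0.38 = 0.163400
Denominator P(flood warning | ¬dam release): 0.08·0.62 + 0.43·0.38 = 0.213000
Posterior = 0.163400 / 0.213000 ≈ 0.767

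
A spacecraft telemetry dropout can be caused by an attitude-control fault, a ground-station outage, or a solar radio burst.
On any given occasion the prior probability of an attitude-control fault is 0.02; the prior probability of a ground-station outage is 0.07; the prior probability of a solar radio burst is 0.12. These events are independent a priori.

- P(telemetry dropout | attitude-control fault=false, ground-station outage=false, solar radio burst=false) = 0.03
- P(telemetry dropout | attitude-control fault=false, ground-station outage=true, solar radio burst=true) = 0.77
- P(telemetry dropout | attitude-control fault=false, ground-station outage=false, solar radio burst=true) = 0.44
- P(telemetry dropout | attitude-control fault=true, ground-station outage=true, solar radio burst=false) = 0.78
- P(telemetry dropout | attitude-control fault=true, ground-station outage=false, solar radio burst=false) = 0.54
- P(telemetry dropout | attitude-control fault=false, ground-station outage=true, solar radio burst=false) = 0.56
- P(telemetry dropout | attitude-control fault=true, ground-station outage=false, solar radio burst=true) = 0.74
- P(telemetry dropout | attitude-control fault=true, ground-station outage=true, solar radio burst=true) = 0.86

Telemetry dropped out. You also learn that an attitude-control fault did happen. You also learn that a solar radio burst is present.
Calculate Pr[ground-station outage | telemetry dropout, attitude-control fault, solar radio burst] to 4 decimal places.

P(telemetry dropout | attitude-control fault, solar radio burst) = 0.74·0.93 + 0.86·0.07 = 0.688200 + 0.060200 = 0.748400
Restricting to configurations with ground-station outage present: 0.86·0.07 = 0.060200.
So P(ground-station outage | telemetry dropout, attitude-control fault, solar radio burst) = 0.060200/0.748400 ≈ 0.0804.

Pr[ground-station outage | telemetry dropout, attitude-control fault, solar radio burst] ≈ 0.0804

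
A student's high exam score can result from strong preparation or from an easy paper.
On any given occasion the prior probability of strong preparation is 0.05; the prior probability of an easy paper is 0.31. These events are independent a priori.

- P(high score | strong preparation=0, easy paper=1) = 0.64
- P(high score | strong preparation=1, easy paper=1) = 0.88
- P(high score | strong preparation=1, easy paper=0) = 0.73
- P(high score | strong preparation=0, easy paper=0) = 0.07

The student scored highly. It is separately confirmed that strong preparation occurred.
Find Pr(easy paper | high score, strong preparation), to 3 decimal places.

Weight on easy paper=true, given the evidence: 0.88×0.31 = 0.272800
Normalizer over all consistent configurations: 0.73×0.69 + 0.88×0.31 = 0.776500
P(easy paper | high score, strong preparation) = 0.272800/0.776500 ≈ 0.351

Pr(easy paper | high score, strong preparation) ≈ 0.351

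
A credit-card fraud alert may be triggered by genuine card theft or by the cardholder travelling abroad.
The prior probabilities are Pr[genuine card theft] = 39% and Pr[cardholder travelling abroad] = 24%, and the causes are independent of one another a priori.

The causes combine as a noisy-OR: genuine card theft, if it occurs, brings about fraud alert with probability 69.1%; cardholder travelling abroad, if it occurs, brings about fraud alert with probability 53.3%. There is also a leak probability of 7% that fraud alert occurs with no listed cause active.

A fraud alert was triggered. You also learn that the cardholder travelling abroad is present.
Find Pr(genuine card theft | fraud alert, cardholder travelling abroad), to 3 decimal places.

Pr(genuine card theft | fraud alert, cardholder travelling abroad) ≈ 0.495

Under noisy-OR, P(fraud alert | causes) = 1 − (1−0.07)·∏(1−qᵢ) over the active causes.
P(fraud alert | cardholder travelling abroad) = 0.56569*0.61 + 0.865798*0.39 = 0.345071 + 0.337661 = 0.682732
Of this, 0.337661 comes from 0.865798*0.39 (the genuine card theft=true cases).
P(genuine card theft | fraud alert, cardholder travelling abroad) = 0.337661 / 0.682732 ≈ 0.495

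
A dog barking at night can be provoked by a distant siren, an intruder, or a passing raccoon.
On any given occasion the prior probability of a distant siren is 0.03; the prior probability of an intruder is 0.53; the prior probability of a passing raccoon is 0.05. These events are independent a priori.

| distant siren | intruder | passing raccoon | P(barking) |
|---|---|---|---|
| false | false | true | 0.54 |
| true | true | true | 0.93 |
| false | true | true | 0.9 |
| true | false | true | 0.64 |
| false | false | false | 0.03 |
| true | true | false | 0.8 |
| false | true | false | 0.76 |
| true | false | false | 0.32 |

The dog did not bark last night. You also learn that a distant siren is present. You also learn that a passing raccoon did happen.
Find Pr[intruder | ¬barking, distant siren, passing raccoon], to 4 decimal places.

Pr[intruder | ¬barking, distant siren, passing raccoon] ≈ 0.1798

Numerator (weight on configurations with intruder): 0.07×0.53 = 0.037100
Normalizer over all consistent configurations: 0.36×0.47 + 0.07×0.53 = 0.206300
P(intruder | ¬barking, distant siren, passing raccoon) = 0.037100/0.206300 ≈ 0.1798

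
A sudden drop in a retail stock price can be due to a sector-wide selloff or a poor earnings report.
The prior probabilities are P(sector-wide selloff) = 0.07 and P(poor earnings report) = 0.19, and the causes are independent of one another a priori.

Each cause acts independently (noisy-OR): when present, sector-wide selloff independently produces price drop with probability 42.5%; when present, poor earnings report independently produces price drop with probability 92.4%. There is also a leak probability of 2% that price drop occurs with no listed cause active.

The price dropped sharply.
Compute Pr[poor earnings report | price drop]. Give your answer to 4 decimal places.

Under noisy-OR, P(price drop | causes) = 1 − (1−0.02)·∏(1−qᵢ) over the active causes.
Enumerate the 4 (sector-wide selloff, poor earnings report) configurations and weight by the priors:
  P(price drop) = 0.02×0.93×0.81 + 0.92552×0.93×0.19 + 0.4365×0.07×0.81 + 0.957174×0.07×0.19
        = 0.015066 + 0.163539 + 0.024750 + 0.012730 = 0.216085
Keeping only the poor earnings report-present terms gives 0.176269, so
  P(poor earnings report | price drop) = 0.176269 / 0.216085 ≈ 0.8157

Pr[poor earnings report | price drop] ≈ 0.8157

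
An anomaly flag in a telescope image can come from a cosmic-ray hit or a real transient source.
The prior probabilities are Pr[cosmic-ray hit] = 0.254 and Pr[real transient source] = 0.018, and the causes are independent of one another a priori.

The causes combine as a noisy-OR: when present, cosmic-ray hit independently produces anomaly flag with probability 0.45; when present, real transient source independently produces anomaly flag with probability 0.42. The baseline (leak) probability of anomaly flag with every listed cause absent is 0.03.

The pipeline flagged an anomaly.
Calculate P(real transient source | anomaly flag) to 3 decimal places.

P(real transient source | anomaly flag) ≈ 0.061

Under noisy-OR, P(anomaly flag | causes) = 1 − (1−0.03)·∏(1−qᵢ) over the active causes.
P(anomaly flag) = 0.03*0.746*0.982 + 0.4374*0.746*0.018 + 0.4665*0.254*0.982 + 0.69057*0.254*0.018 = 0.021977 + 0.005873 + 0.116358 + 0.003157 = 0.147365
Restricting to configurations with real transient source present: 0.005873 + 0.003157 = 0.009030.
P(real transient source | anomaly flag) = 0.009030 / 0.147365 ≈ 0.061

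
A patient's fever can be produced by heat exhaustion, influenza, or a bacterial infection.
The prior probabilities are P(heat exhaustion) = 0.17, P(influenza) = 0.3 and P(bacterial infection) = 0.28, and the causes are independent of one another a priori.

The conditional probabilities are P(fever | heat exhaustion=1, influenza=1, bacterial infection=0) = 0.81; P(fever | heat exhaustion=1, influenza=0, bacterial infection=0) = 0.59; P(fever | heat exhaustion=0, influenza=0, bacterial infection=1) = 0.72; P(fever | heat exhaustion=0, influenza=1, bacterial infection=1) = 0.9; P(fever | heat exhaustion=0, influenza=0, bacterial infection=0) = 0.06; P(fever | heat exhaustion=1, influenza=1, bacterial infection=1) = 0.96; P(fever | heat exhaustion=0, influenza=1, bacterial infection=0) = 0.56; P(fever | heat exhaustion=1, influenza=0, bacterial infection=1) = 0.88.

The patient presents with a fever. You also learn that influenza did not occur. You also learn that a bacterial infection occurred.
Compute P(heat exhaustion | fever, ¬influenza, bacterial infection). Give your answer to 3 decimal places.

P(heat exhaustion | fever, ¬influenza, bacterial infection) ≈ 0.200

Enumerate both values of heat exhaustion and weight by the priors:
  P(fever | ¬influenza, bacterial infection) = 0.72*0.83 + 0.88*0.17
        = 0.597600 + 0.149600 = 0.747200
The terms with heat exhaustion present sum to 0.149600, so
  P(heat exhaustion | fever, ¬influenza, bacterial infection) = 0.149600 / 0.747200 ≈ 0.200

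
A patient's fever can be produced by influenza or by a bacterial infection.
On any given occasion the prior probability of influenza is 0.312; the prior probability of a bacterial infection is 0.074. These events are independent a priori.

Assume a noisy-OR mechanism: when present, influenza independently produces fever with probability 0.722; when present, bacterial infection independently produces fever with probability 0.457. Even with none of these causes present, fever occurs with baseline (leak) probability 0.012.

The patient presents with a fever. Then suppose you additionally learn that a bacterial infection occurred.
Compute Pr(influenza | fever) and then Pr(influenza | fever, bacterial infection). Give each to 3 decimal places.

Under noisy-OR, P(fever | causes) = 1 − (1−0.012)·∏(1−qᵢ) over the active causes.
By total probability over the 4 (influenza, bacterial infection) configurations:
  P(fever) = 0.012*0.688*0.926 + 0.463516*0.688*0.074 + 0.725336*0.312*0.926 + 0.850857*0.312*0.074
        = 0.007645 + 0.023599 + 0.209558 + 0.019645 = 0.260447
Keeping only the influenza-present terms gives 0.229203, so
  P(influenza | fever) = 0.229203 / 0.260447 ≈ 0.880

With the extra evidence:
P(fever | bacterial infection) = 0.463516·0.688 + 0.850857·0.312 = 0.318899 + 0.265467 = 0.584366
Of this, 0.265467 comes from 0.850857·0.312 (the influenza=true cases).
Hence the posterior is 0.265467/0.584366 ≈ 0.454.

Pr(influenza | fever) ≈ 0.880; Pr(influenza | fever, bacterial infection) ≈ 0.454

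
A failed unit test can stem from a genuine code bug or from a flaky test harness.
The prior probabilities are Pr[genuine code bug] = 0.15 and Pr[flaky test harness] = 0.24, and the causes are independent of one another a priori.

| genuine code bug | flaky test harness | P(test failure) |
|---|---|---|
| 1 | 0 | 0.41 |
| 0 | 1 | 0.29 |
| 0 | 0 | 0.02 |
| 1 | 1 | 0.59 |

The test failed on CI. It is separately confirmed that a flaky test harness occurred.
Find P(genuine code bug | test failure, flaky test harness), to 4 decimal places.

P(genuine code bug | test failure, flaky test harness) ≈ 0.2642

By total probability over both values of genuine code bug:
  P(test failure | flaky test harness) = 0.29*0.85 + 0.59*0.15
        = 0.246500 + 0.088500 = 0.335000
Configurations with genuine code bug contribute 0.088500, so
  P(genuine code bug | test failure, flaky test harness) = 0.088500 / 0.335000 ≈ 0.2642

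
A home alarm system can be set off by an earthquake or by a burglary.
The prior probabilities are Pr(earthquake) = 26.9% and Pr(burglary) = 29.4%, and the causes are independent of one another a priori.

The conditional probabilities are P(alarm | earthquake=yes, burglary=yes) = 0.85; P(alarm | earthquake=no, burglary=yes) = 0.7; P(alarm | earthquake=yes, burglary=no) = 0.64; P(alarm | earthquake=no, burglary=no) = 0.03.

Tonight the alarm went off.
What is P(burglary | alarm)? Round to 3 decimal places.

P(alarm) = 0.03·0.731·0.706 + 0.7·0.731·0.294 + 0.64·0.269·0.706 + 0.85·0.269·0.294 = 0.015483 + 0.150440 + 0.121545 + 0.067223 = 0.354691
The burglary-present share is 0.150440 + 0.067223 = 0.217663.
Hence the posterior is 0.217663/0.354691 ≈ 0.614.

P(burglary | alarm) ≈ 0.614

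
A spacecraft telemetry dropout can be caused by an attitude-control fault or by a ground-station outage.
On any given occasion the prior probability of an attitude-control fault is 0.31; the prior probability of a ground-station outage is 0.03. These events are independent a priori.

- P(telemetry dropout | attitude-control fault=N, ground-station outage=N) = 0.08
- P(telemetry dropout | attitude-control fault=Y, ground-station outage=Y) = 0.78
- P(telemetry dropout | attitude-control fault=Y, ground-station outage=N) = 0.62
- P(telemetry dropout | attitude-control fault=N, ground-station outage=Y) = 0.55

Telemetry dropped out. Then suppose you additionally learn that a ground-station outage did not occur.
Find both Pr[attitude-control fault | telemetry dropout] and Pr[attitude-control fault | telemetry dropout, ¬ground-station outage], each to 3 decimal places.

Pr[attitude-control fault | telemetry dropout] ≈ 0.749; Pr[attitude-control fault | telemetry dropout, ¬ground-station outage] ≈ 0.777

Weight on attitude-control fault=true, given the evidence: 0.186434 + 0.007254 = 0.193688
The normalizing constant is 0.08×0.69×0.97 + 0.55×0.69×0.03 + 0.62×0.31×0.97 + 0.78×0.31×0.03 = 0.258617
P(attitude-control fault | telemetry dropout) = 0.193688/0.258617 ≈ 0.749

Now also conditioning on ground-station outage≠true:
By total probability over both values of attitude-control fault:
  P(telemetry dropout | ¬ground-station outage) = 0.08*0.69 + 0.62*0.31
        = 0.055200 + 0.192200 = 0.247400
Configurations with attitude-control fault contribute 0.192200, so
  P(attitude-control fault | telemetry dropout, ¬ground-station outage) = 0.192200 / 0.247400 ≈ 0.777
Ruling out ground-station outage raises the posterior on attitude-control fault — the flip side of explaining away.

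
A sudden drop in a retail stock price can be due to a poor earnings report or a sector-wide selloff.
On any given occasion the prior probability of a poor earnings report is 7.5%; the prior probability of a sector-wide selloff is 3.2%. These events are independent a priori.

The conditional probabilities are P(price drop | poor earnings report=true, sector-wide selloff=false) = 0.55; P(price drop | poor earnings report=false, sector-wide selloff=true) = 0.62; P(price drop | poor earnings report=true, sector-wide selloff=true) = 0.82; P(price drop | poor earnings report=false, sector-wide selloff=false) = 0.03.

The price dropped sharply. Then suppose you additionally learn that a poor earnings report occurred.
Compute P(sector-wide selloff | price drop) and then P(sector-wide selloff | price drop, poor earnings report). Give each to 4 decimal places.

P(sector-wide selloff | price drop) ≈ 0.2333; P(sector-wide selloff | price drop, poor earnings report) ≈ 0.0470

Numerator (weight on configurations with sector-wide selloff): 0.018352 + 0.001968 = 0.020320
The normalizing constant is 0.03×0.925×0.968 + 0.62×0.925×0.032 + 0.55×0.075×0.968 + 0.82×0.075×0.032 = 0.087112
Posterior = 0.020320 / 0.087112 ≈ 0.2333

Now also conditioning on poor earnings report=true:
P(price drop | poor earnings report) = 0.55·0.968 + 0.82·0.032 = 0.532400 + 0.026240 = 0.558640
The sector-wide selloff-present share is 0.82·0.032 = 0.026240.
So P(sector-wide selloff | price drop, poor earnings report) = 0.026240/0.558640 ≈ 0.0470.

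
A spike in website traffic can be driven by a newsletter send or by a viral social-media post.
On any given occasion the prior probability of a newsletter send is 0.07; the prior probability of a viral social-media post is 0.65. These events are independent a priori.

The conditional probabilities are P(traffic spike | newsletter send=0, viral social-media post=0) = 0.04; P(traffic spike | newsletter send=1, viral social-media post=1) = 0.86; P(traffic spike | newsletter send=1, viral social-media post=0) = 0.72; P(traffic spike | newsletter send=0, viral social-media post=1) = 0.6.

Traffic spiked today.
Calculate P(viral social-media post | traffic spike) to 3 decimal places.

Enumerate the 4 (newsletter send, viral social-media post) configurations and weight by the priors:
  P(traffic spike) = 0.04*0.93*0.35 + 0.6*0.93*0.65 + 0.72*0.07*0.35 + 0.86*0.07*0.65
        = 0.013020 + 0.362700 + 0.017640 + 0.039130 = 0.432490
Keeping only the viral social-media post-present terms gives 0.401830, so
  P(viral social-media post | traffic spike) = 0.401830 / 0.432490 ≈ 0.929

P(viral social-media post | traffic spike) ≈ 0.929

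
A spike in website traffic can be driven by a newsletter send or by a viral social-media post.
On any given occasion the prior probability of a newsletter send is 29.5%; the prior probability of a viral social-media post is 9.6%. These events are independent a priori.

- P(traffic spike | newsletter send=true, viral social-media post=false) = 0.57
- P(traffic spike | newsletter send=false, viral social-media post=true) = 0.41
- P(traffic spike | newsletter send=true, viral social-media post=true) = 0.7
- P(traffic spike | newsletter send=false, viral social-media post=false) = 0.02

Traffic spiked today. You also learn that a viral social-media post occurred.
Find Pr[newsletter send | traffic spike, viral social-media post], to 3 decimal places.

Pr[newsletter send | traffic spike, viral social-media post] ≈ 0.417

Enumerate both values of newsletter send and weight by the priors:
  P(traffic spike | viral social-media post) = 0.41·0.705 + 0.7·0.295
        = 0.289050 + 0.206500 = 0.495550
Keeping only the newsletter send-present terms gives 0.206500, so
  P(newsletter send | traffic spike, viral social-media post) = 0.206500 / 0.495550 ≈ 0.417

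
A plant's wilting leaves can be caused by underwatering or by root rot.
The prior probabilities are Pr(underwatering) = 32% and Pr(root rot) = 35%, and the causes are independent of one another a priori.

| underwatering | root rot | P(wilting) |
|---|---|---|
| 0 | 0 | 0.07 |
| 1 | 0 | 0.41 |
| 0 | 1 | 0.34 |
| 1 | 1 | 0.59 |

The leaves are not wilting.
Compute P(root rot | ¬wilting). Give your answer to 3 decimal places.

P(¬wilting) = 0.93·0.68·0.65 + 0.66·0.68·0.35 + 0.59·0.32·0.65 + 0.41·0.32·0.35 = 0.411060 + 0.157080 + 0.122720 + 0.045920 = 0.736780
The root rot-present share is 0.157080 + 0.045920 = 0.203000.
P(root rot | ¬wilting) = 0.203000 / 0.736780 ≈ 0.276

P(root rot | ¬wilting) ≈ 0.276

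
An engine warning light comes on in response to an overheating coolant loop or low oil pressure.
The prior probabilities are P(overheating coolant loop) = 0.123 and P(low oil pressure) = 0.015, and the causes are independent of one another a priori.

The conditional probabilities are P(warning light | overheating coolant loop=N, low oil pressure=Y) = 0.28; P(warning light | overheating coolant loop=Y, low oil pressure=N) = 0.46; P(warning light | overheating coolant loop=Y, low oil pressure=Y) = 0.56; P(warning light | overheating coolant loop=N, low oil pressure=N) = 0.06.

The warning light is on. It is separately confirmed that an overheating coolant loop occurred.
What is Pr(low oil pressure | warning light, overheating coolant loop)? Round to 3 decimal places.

Pr(low oil pressure | warning light, overheating coolant loop) ≈ 0.018

P(warning light | overheating coolant loop) = 0.46×0.985 + 0.56×0.015 = 0.453100 + 0.008400 = 0.461500
The low oil pressure-present share is 0.56×0.015 = 0.008400.
So P(low oil pressure | warning light, overheating coolant loop) = 0.008400/0.461500 ≈ 0.018.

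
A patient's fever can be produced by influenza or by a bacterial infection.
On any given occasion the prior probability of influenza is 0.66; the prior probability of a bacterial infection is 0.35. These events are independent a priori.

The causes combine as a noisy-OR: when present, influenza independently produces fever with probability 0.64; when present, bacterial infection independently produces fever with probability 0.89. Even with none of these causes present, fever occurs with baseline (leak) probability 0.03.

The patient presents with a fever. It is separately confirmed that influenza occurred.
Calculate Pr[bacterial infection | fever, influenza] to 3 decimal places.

Pr[bacterial infection | fever, influenza] ≈ 0.443

Under noisy-OR, P(fever | causes) = 1 − (1−0.03)·∏(1−qᵢ) over the active causes.
Numerator (weight on configurations with bacterial infection): 0.961588·0.35 = 0.336556
Denominator P(fever | influenza): 0.6508·0.65 + 0.961588·0.35 = 0.759576
Posterior = 0.336556 / 0.759576 ≈ 0.443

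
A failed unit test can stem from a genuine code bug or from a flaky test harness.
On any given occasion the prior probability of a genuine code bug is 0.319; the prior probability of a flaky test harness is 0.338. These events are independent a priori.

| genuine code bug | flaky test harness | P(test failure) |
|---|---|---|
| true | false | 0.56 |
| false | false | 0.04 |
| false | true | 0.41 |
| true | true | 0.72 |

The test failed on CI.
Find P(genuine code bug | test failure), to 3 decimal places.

P(genuine code bug | test failure) ≈ 0.635

Enumerate the 4 (genuine code bug, flaky test harness) configurations and weight by the priors:
  P(test failure) = 0.04·0.681·0.662 + 0.41·0.681·0.338 + 0.56·0.319·0.662 + 0.72·0.319·0.338
        = 0.018033 + 0.094373 + 0.118260 + 0.077632 = 0.308298
The terms with genuine code bug present sum to 0.195892, so
  P(genuine code bug | test failure) = 0.195892 / 0.308298 ≈ 0.635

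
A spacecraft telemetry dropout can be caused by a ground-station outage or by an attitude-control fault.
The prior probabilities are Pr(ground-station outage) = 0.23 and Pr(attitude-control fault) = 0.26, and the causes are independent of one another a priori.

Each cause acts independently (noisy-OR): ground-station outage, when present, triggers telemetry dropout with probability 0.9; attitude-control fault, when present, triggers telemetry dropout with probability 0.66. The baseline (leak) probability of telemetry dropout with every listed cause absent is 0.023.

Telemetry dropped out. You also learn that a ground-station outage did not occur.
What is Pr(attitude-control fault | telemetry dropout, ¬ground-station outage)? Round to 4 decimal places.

Under noisy-OR, P(telemetry dropout | causes) = 1 − (1−0.023)·∏(1−qᵢ) over the active causes.
Numerator (weight on configurations with attitude-control fault): 0.66782·0.26 = 0.173633
Denominator P(telemetry dropout | ¬ground-station outage): 0.023·0.74 + 0.66782·0.26 = 0.190653
Posterior = 0.173633 / 0.190653 ≈ 0.9107

Pr(attitude-control fault | telemetry dropout, ¬ground-station outage) ≈ 0.9107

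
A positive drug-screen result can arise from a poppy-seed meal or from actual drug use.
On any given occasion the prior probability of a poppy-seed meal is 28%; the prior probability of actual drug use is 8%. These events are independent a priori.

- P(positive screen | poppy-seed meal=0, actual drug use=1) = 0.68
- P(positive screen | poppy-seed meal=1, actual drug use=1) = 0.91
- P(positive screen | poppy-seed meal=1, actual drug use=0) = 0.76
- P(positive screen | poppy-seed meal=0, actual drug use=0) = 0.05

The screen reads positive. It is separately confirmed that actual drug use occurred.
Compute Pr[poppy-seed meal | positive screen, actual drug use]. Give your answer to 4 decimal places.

Pr[poppy-seed meal | positive screen, actual drug use] ≈ 0.3423

For the numerator, keep only poppy-seed meal=true terms: 0.91×0.28 = 0.254800
Normalizer over all consistent configurations: 0.68×0.72 + 0.91×0.28 = 0.744400
Posterior = 0.254800 / 0.744400 ≈ 0.3423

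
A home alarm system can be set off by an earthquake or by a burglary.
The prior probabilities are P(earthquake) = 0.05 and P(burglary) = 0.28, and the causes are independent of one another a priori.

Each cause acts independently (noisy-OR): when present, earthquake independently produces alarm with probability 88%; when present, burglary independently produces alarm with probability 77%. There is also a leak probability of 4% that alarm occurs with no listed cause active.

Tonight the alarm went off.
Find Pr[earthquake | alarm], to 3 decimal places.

Pr[earthquake | alarm] ≈ 0.162

Under noisy-OR, P(alarm | causes) = 1 − (1−0.04)·∏(1−qᵢ) over the active causes.
Sum P(alarm|·) weighted by the priors over the 4 (earthquake, burglary) configurations:
  P(alarm) = 0.04·0.95·0.72 + 0.7792·0.95·0.28 + 0.8848·0.05·0.72 + 0.973504·0.05·0.28
        = 0.027360 + 0.207267 + 0.031853 + 0.013629 = 0.280109
Keeping only the earthquake-present terms gives 0.045482, so
  P(earthquake | alarm) = 0.045482 / 0.280109 ≈ 0.162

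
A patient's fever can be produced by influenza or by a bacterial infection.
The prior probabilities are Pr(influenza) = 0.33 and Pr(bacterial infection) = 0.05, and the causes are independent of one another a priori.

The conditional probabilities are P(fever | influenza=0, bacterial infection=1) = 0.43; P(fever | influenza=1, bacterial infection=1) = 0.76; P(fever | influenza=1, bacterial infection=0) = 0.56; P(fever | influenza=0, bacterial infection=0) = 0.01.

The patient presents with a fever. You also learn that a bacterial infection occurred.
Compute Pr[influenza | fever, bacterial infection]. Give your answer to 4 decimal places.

Pr[influenza | fever, bacterial infection] ≈ 0.4654

For the numerator, keep only influenza=true terms: 0.76·0.33 = 0.250800
Denominator P(fever | bacterial infection): 0.43·0.67 + 0.76·0.33 = 0.538900
P(influenza | fever, bacterial infection) = 0.250800/0.538900 ≈ 0.4654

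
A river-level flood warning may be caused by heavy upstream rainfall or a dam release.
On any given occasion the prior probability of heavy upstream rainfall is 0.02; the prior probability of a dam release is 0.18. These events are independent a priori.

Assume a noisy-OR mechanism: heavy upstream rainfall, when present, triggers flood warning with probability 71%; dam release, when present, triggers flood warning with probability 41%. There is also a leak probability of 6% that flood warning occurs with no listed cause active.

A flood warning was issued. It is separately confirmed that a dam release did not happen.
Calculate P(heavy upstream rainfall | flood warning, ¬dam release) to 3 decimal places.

P(heavy upstream rainfall | flood warning, ¬dam release) ≈ 0.198

Under noisy-OR, P(flood warning | causes) = 1 − (1−0.06)·∏(1−qᵢ) over the active causes.
P(flood warning | ¬dam release) = 0.06×0.98 + 0.7274×0.02 = 0.058800 + 0.014548 = 0.073348
Of this, 0.014548 comes from 0.7274×0.02 (the heavy upstream rainfall=true cases).
So P(heavy upstream rainfall | flood warning, ¬dam release) = 0.014548/0.073348 ≈ 0.198.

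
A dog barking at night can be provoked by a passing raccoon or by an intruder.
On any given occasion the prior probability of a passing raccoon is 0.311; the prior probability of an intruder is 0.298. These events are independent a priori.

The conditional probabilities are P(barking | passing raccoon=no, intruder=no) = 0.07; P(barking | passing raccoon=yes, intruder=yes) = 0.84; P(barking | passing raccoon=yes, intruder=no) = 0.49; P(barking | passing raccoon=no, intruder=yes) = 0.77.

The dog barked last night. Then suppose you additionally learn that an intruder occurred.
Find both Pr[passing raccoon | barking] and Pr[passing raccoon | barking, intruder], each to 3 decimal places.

Pr[passing raccoon | barking] ≈ 0.491; Pr[passing raccoon | barking, intruder] ≈ 0.330

Sum P(barking|·) weighted by the priors over the 4 (passing raccoon, intruder) configurations:
  P(barking) = 0.07·0.689·0.702 + 0.77·0.689·0.298 + 0.49·0.311·0.702 + 0.84·0.311·0.298
        = 0.033857 + 0.158098 + 0.106978 + 0.077850 = 0.376783
Keeping only the passing raccoon-present terms gives 0.184828, so
  P(passing raccoon | barking) = 0.184828 / 0.376783 ≈ 0.491

With the extra evidence:
Enumerate both values of passing raccoon and weight by the priors:
  P(barking | intruder) = 0.77*0.689 + 0.84*0.311
        = 0.530530 + 0.261240 = 0.791770
Configurations with passing raccoon contribute 0.261240, so
  P(passing raccoon | barking, intruder) = 0.261240 / 0.791770 ≈ 0.330
This is intercausal reasoning (explaining away): once intruder accounts for the barking, passing raccoon becomes less likely.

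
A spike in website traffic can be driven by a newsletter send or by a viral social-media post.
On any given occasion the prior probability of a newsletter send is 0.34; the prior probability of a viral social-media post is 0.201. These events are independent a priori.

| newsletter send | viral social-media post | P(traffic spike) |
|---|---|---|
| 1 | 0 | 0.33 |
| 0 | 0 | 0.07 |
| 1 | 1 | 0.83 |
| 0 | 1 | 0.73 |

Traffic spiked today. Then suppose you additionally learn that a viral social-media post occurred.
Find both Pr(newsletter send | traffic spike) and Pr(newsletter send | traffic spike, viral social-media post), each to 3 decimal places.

By total probability over the 4 (newsletter send, viral social-media post) configurations:
  P(traffic spike) = 0.07*0.66*0.799 + 0.73*0.66*0.201 + 0.33*0.34*0.799 + 0.83*0.34*0.201
        = 0.036914 + 0.096842 + 0.089648 + 0.056722 = 0.280126
Keeping only the newsletter send-present terms gives 0.146370, so
  P(newsletter send | traffic spike) = 0.146370 / 0.280126 ≈ 0.523

Now condition on the additional information:
P(traffic spike | viral social-media post) = 0.73×0.66 + 0.83×0.34 = 0.481800 + 0.282200 = 0.764000
Of this, 0.282200 comes from 0.83×0.34 (the newsletter send=true cases).
P(newsletter send | traffic spike, viral social-media post) = 0.282200 / 0.764000 ≈ 0.369

Pr(newsletter send | traffic spike) ≈ 0.523; Pr(newsletter send | traffic spike, viral social-media post) ≈ 0.369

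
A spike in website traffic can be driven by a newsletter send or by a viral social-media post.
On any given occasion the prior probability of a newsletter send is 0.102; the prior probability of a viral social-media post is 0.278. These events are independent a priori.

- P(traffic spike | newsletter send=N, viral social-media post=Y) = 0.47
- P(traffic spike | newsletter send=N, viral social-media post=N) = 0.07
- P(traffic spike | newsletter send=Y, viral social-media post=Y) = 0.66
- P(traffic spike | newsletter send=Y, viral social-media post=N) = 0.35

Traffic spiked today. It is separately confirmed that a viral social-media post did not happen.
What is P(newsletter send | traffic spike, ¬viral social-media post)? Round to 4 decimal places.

P(newsletter send | traffic spike, ¬viral social-media post) ≈ 0.3622

By total probability over both values of newsletter send:
  P(traffic spike | ¬viral social-media post) = 0.07*0.898 + 0.35*0.102
        = 0.062860 + 0.035700 = 0.098560
The terms with newsletter send present sum to 0.035700, so
  P(newsletter send | traffic spike, ¬viral social-media post) = 0.035700 / 0.098560 ≈ 0.3622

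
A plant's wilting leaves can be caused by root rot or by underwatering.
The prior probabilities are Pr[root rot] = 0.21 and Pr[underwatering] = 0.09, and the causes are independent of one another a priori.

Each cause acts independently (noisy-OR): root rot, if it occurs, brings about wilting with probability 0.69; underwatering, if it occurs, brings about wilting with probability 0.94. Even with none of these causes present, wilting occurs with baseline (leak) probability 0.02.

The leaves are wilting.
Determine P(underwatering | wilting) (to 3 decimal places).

Under noisy-OR, P(wilting | causes) = 1 − (1−0.02)·∏(1−qᵢ) over the active causes.
Enumerate the 4 (root rot, underwatering) configurations and weight by the priors:
  P(wilting) = 0.02*0.79*0.91 + 0.9412*0.79*0.09 + 0.6962*0.21*0.91 + 0.981772*0.21*0.09
        = 0.014378 + 0.066919 + 0.133044 + 0.018555 = 0.232896
Keeping only the underwatering-present terms gives 0.085474, so
  P(underwatering | wilting) = 0.085474 / 0.232896 ≈ 0.367

P(underwatering | wilting) ≈ 0.367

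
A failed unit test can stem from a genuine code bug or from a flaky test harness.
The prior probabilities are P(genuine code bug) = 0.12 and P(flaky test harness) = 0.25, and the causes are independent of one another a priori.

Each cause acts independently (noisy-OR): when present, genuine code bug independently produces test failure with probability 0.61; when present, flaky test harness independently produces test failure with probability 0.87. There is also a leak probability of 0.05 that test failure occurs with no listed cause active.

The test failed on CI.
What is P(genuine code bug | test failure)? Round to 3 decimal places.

Under noisy-OR, P(test failure | causes) = 1 − (1−0.05)·∏(1−qᵢ) over the active causes.
Sum P(test failure|·) weighted by the priors over the 4 (genuine code bug, flaky test harness) configurations:
  P(test failure) = 0.05*0.88*0.75 + 0.8765*0.88*0.25 + 0.6295*0.12*0.75 + 0.951835*0.12*0.25
        = 0.033000 + 0.192830 + 0.056655 + 0.028555 = 0.311040
Keeping only the genuine code bug-present terms gives 0.085210, so
  P(genuine code bug | test failure) = 0.085210 / 0.311040 ≈ 0.274

P(genuine code bug | test failure) ≈ 0.274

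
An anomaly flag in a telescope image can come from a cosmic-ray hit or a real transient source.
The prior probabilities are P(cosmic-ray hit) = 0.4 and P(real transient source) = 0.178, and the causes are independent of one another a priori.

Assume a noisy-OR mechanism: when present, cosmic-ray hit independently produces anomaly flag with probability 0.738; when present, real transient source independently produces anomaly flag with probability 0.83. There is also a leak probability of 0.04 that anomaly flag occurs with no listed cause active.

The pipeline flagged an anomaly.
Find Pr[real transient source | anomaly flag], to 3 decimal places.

Under noisy-OR, P(anomaly flag | causes) = 1 − (1−0.04)·∏(1−qᵢ) over the active causes.
By total probability over the 4 (cosmic-ray hit, real transient source) configurations:
  P(anomaly flag) = 0.04×0.6×0.822 + 0.8368×0.6×0.178 + 0.74848×0.4×0.822 + 0.957242×0.4×0.178
        = 0.019728 + 0.089370 + 0.246100 + 0.068156 = 0.423354
Keeping only the real transient source-present terms gives 0.157526, so
  P(real transient source | anomaly flag) = 0.157526 / 0.423354 ≈ 0.372

Pr[real transient source | anomaly flag] ≈ 0.372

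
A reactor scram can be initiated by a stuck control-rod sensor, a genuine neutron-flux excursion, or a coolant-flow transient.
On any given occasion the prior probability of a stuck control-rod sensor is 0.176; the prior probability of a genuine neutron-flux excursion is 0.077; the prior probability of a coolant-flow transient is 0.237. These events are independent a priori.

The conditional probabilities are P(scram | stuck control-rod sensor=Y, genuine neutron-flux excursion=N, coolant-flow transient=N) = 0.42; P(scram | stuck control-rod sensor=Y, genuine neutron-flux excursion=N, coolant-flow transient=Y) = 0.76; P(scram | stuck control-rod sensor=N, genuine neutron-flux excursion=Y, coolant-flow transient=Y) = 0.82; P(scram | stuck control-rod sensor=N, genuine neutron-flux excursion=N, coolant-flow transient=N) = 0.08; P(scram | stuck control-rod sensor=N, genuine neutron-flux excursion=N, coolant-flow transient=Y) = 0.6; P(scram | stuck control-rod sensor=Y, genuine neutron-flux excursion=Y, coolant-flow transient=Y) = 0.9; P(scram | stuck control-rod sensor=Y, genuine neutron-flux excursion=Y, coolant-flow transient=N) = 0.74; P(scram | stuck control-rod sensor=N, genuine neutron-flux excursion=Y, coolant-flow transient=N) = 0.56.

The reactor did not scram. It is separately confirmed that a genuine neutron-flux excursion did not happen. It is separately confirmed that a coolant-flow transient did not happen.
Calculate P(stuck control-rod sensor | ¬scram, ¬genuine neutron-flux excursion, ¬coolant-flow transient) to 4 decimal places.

P(stuck control-rod sensor | ¬scram, ¬genuine neutron-flux excursion, ¬coolant-flow transient) ≈ 0.1187

By total probability over both values of stuck control-rod sensor:
  P(¬scram | ¬genuine neutron-flux excursion, ¬coolant-flow transient) = 0.92·0.824 + 0.58·0.176
        = 0.758080 + 0.102080 = 0.860160
Keeping only the stuck control-rod sensor-present terms gives 0.102080, so
  P(stuck control-rod sensor | ¬scram, ¬genuine neutron-flux excursion, ¬coolant-flow transient) = 0.102080 / 0.860160 ≈ 0.1187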